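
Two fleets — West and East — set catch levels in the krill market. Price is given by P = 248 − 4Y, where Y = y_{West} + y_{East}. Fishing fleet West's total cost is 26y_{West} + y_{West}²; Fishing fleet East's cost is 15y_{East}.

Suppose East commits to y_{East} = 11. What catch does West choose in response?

17.8

Fishing fleet West's profit: π = y_{West}(248 − 4(y_{West} + y_{East})) − 26y_{West} − y_{West}².
∂π/∂y_{West} = 222 − 10y_{West} − 4y_{East} = 0, so y_{West} = 22.2 − 0.4y_{East}.
At y_{East} = 11: y_{West} = 22.2 − 0.4·11 = 17.8.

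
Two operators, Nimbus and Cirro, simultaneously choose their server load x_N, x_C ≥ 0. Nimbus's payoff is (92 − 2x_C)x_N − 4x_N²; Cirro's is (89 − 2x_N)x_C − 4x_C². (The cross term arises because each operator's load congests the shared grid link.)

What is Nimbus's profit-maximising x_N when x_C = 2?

Expanding Nimbus's payoff: 92x_N − 2x_Cx_N − 4x_N².
∂π/∂x_N = 92 − 2x_C − 8x_N = 0, so x_N = 11.5 − 0.25x_C.
At x_C = 2: x_N = 11.5 − 0.25·2 = 11.

11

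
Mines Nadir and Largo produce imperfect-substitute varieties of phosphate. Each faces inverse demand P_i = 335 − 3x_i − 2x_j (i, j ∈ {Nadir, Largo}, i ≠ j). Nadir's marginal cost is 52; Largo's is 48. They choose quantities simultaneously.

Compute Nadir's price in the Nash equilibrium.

Mine Nadir's profit: π = x_{Nadir}(335 − 3x_{Nadir} − 2x_{Largo}) − 52x_{Nadir}.
∂π/∂x_{Nadir} = 283 − 6x_{Nadir} − 2x_{Largo} = 0 ⇒ x_{Nadir} = 283/6 − (1/3)x_{Largo}.
Similarly x_{Largo} = 287/6 − (1/3)x_{Nadir}.
Plugging x_{Largo} into Nadir's best response: x_{Nadir} = 283/6 − (1/3)(287/6 − (1/3)x_{Nadir}) ⇒ (8/9)x_{Nadir} = 281/9, so x_{Nadir} = 35.125.
Then x_{Largo} = 287/6 − (1/3)·35.125 = 36.125.
P_{Nadir} = 335 − 3·35.125 − 2·36.125 = 157.375.

157.375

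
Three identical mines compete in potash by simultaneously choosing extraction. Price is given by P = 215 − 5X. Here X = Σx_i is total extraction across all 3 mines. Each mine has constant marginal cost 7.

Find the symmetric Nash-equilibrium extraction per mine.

10.4

A representative mine's profit is π_i = x_i(215 − 5X) − 7x_i, with X = x_i + Σ_{j≠i} x_j.
First-order condition: 208 − 10x_i − 5Σ_{j≠i} x_j = 0.
In a symmetric equilibrium every mine chooses the same x, so Σ_{j≠i} x_j = 2x. The condition becomes 208 − 20x = 0, giving x = 208/20 = 10.4.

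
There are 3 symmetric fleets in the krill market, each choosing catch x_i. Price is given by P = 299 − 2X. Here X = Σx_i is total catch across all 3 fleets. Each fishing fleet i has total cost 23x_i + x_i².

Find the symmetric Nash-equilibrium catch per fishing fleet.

27.6

A representative fishing fleet's profit is π_i = x_i(299 − 2X) − 23x_i − x_i², with X = x_i + Σ_{j≠i} x_j.
First-order condition: 276 − 6x_i − 2Σ_{j≠i} x_j = 0.
With identical fishing fleets, set every x_j = x: then 276 − 6x − 4x = 0, i.e. x = 276/10 = 27.6.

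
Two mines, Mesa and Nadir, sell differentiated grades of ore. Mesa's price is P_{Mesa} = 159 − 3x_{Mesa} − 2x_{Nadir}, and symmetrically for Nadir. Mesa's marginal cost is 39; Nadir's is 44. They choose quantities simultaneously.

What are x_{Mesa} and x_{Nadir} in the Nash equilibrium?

15.3125, 14.0625

Mine Mesa's profit: π = x_{Mesa}(159 − 3x_{Mesa} − 2x_{Nadir}) − 39x_{Mesa}.
∂π/∂x_{Mesa} = 120 − 6x_{Mesa} − 2x_{Nadir} = 0 ⇒ x_{Mesa} = 20 − (1/3)x_{Nadir}.
Similarly x_{Nadir} = 115/6 − (1/3)x_{Mesa}.
Plugging x_{Nadir} into Mesa's best response: x_{Mesa} = 20 − (1/3)(115/6 − (1/3)x_{Mesa}) ⇒ (8/9)x_{Mesa} = 245/18, so x_{Mesa} = 15.3125.
Then x_{Nadir} = 115/6 − (1/3)·15.3125 = 14.0625.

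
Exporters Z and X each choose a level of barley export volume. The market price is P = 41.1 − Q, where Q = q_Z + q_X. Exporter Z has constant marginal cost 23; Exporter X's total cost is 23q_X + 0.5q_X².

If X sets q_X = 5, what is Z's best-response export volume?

Exporter Z's profit: π = q_Z(41.1 − (q_Z + q_X)) − 23q_Z.
∂π/∂q_Z = 18.1 − 2q_Z − q_X = 0, so q_Z = 9.05 − 0.5q_X.
At q_X = 5: q_Z = 9.05 − 0.5·5 = 6.55.

6.55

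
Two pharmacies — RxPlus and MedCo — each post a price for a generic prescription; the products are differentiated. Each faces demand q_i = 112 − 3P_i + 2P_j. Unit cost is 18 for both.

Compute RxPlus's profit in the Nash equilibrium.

1656.75

RxPlus's profit: π = (P_{RxPlus} − 18)(112 − 3P_{RxPlus} + 2P_{MedCo}).
∂π/∂P_{RxPlus} = 166 − 6P_{RxPlus} + 2P_{MedCo} = 0 ⇒ P_{RxPlus} = 83/3 + (1/3)P_{MedCo}.
The game is symmetric, so in equilibrium P_{MedCo} = P_{RxPlus}: the reaction function gives (2/3)P_{RxPlus} = 83/3, hence P_{RxPlus} = 41.5.
q_{RxPlus} = 112 − 3·41.5 + 2·41.5 = 70.5.
Profit = (41.5 − 18)·70.5 = 1656.75.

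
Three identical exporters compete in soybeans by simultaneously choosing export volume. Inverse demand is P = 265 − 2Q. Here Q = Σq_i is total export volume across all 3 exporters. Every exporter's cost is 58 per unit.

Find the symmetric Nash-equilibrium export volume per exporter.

25.875

A representative exporter's profit is π_i = q_i(265 − 2Q) − 58q_i, with Q = q_i + Σ_{j≠i} q_j.
First-order condition: 207 − 4q_i − 2Σ_{j≠i} q_j = 0.
Imposing symmetry (q_j = q for all j) turns Σ_{j≠i} q_j into 2q, so 207 = 8q and q = 25.875.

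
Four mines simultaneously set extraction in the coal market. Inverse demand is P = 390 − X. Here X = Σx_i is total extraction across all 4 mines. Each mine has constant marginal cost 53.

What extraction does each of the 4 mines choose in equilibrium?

67.4

A representative mine's profit is π_i = x_i(390 − X) − 53x_i, with X = x_i + Σ_{j≠i} x_j.
First-order condition: 337 − 2x_i − Σ_{j≠i} x_j = 0.
In a symmetric equilibrium every mine chooses the same x, so Σ_{j≠i} x_j = 3x. The condition becomes 337 − 5x = 0, giving x = 337/5 = 67.4.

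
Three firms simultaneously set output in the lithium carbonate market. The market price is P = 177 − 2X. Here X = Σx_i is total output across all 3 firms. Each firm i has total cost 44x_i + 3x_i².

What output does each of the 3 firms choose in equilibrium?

9.5

A representative firm's profit is π_i = x_i(177 − 2X) − 44x_i − 3x_i², with X = x_i + Σ_{j≠i} x_j.
First-order condition: 133 − 10x_i − 2Σ_{j≠i} x_j = 0.
With identical firms, set every x_j = x: then 133 − 10x − 4x = 0, i.e. x = 133/14 = 9.5.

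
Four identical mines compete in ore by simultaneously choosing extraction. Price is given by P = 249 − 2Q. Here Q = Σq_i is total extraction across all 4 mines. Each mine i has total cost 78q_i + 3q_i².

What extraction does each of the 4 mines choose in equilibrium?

10.6875

A representative mine's profit is π_i = q_i(249 − 2Q) − 78q_i − 3q_i², with Q = q_i + Σ_{j≠i} q_j.
First-order condition: 171 − 10q_i − 2Σ_{j≠i} q_j = 0.
In a symmetric equilibrium every mine chooses the same q, so Σ_{j≠i} q_j = 3q. The condition becomes 171 − 16q = 0, giving q = 171/16 = 10.6875.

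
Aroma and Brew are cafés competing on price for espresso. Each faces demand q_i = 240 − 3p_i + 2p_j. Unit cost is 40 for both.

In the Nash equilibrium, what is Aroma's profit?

Aroma's profit: π = (p_{Aroma} − 40)(240 − 3p_{Aroma} + 2p_{Brew}).
∂π/∂p_{Aroma} = 360 − 6p_{Aroma} + 2p_{Brew} = 0 ⇒ p_{Aroma} = 60 + (1/3)p_{Brew}.
By symmetry p_{Brew} = p_{Aroma}; substituting into the reaction function, (2/3)p_{Aroma} = 60 and p_{Aroma} = 90.
q_{Aroma} = 240 − 3·90 + 2·90 = 150.
Profit = (90 − 40)·150 = 7500.

7500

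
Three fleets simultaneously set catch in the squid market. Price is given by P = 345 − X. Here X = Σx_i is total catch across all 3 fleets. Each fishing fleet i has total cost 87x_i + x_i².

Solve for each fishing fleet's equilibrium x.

A representative fishing fleet's profit is π_i = x_i(345 − X) − 87x_i − x_i², with X = x_i + Σ_{j≠i} x_j.
First-order condition: 258 − 4x_i − Σ_{j≠i} x_j = 0.
In a symmetric equilibrium every fishing fleet chooses the same x, so Σ_{j≠i} x_j = 2x. The condition becomes 258 − 6x = 0, giving x = 258/6 = 43.

43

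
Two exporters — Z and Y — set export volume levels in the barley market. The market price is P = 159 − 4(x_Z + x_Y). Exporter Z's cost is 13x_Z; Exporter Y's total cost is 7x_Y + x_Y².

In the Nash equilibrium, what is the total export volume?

23.1875

Exporter Z's profit: π = x_Z(159 − 4(x_Z + x_Y)) − 13x_Z.
∂π/∂x_Z = 146 − 8x_Z − 4x_Y = 0, so x_Z = 18.25 − 0.5x_Y.
For Y: ∂π/∂x_Y = 152 − 10x_Y − 4x_Z = 0 ⇒ x_Y = 15.2 − 0.4x_Z.
Substituting the second reaction function into the first: x_Z = 18.25 − 0.5(15.2 − 0.4x_Z), which gives 0.8x_Z = 10.65 ⇒ x_Z = 13.3125.
Then x_Y = 15.2 − 0.4·13.3125 = 9.875.
Total export volume: 13.3125 + 9.875 = 23.1875.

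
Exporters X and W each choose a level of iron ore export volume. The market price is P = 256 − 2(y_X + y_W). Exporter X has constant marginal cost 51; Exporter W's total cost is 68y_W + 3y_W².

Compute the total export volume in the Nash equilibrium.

Exporter X's profit: π = y_X(256 − 2(y_X + y_W)) − 51y_X.
∂π/∂y_X = 205 − 4y_X − 2y_W = 0, so y_X = 51.25 − 0.5y_W.
For W: ∂π/∂y_W = 188 − 10y_W − 2y_X = 0 ⇒ y_W = 18.8 − 0.2y_X.
Substituting the second reaction function into the first: y_X = 51.25 − 0.5(18.8 − 0.2y_X), which gives 0.9y_X = 41.85 ⇒ y_X = 46.5.
Then y_W = 18.8 − 0.2·46.5 = 9.5.
Total export volume: 46.5 + 9.5 = 56.

56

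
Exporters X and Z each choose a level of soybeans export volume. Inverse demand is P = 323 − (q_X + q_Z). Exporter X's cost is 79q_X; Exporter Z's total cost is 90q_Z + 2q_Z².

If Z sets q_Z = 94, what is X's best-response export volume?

Exporter X's profit: π = q_X(323 − (q_X + q_Z)) − 79q_X.
∂π/∂q_X = 244 − 2q_X − q_Z = 0, so q_X = 122 − 0.5q_Z.
At q_Z = 94: q_X = 122 − 0.5·94 = 75.

75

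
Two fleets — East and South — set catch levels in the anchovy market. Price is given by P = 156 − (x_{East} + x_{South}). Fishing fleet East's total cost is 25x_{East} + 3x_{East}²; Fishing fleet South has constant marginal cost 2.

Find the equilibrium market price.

Fishing fleet East's profit: π = x_{East}(156 − (x_{East} + x_{South})) − 25x_{East} − 3x_{East}².
∂π/∂x_{East} = 131 − 8x_{East} − x_{South} = 0, so x_{East} = 16.375 − 0.125x_{South}.
For South: ∂π/∂x_{South} = 154 − 2x_{South} − x_{East} = 0 ⇒ x_{South} = 77 − 0.5x_{East}.
Substituting the second reaction function into the first: x_{East} = 16.375 − 0.125(77 − 0.5x_{East}), which gives 0.9375x_{East} = 6.75 ⇒ x_{East} = 7.2.
Then x_{South} = 77 − 0.5·7.2 = 73.4.
Equilibrium price: P = 156 − 80.6 = 75.4.

75.4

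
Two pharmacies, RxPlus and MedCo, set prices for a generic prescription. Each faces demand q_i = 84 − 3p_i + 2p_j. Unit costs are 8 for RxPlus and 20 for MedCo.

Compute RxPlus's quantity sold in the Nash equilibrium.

RxPlus's profit: π = (p_{RxPlus} − 8)(84 − 3p_{RxPlus} + 2p_{MedCo}).
∂π/∂p_{RxPlus} = 108 − 6p_{RxPlus} + 2p_{MedCo} = 0 ⇒ p_{RxPlus} = 18 + (1/3)p_{MedCo}.
Similarly p_{MedCo} = 24 + (1/3)p_{RxPlus}.
Solving the two reaction functions simultaneously: (1 − (1/3)(1/3))p_{RxPlus} = 18 + (1/3)·24, so (8/9)p_{RxPlus} = 26 and p_{RxPlus} = 29.25.
Then p_{MedCo} = 24 + (1/3)·29.25 = 33.75.
q_{RxPlus} = 84 − 3·29.25 + 2·33.75 = 63.75.

63.75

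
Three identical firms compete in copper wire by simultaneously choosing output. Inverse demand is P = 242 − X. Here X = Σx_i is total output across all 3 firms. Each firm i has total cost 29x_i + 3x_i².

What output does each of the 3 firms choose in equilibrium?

A representative firm's profit is π_i = x_i(242 − X) − 29x_i − 3x_i², with X = x_i + Σ_{j≠i} x_j.
First-order condition: 213 − 8x_i − Σ_{j≠i} x_j = 0.
With identical firms, set every x_j = x: then 213 − 8x − 2x = 0, i.e. x = 213/10 = 21.3.

21.3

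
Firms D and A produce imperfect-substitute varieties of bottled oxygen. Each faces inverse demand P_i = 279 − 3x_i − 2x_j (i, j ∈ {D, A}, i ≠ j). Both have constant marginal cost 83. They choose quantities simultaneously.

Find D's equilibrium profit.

Firm D's profit: π = x_D(279 − 3x_D − 2x_A) − 83x_D.
∂π/∂x_D = 196 − 6x_D − 2x_A = 0 ⇒ x_D = 98/3 − (1/3)x_A.
By symmetry x_A = x_D; substituting into the reaction function, (4/3)x_D = 98/3 and x_D = 24.5.
P_D = 279 − 3·24.5 − 2·24.5 = 156.5.
Profit = (156.5 − 83)·24.5 = 1800.75.

1800.75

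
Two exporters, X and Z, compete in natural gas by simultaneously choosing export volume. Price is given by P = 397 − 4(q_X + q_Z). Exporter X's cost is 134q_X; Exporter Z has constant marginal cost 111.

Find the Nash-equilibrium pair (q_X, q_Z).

20, 25.75

Exporter X's profit: π = q_X(397 − 4(q_X + q_Z)) − 134q_X.
∂π/∂q_X = 263 − 8q_X − 4q_Z = 0, so q_X = 32.875 − 0.5q_Z.
By the same steps for Z: q_Z = 35.75 − 0.5q_X.
Solving the two reaction functions simultaneously: (1 − (−0.5)(−0.5))q_X = 32.875 − 0.5·35.75, so 0.75q_X = 15 and q_X = 20.
Then q_Z = 35.75 − 0.5·20 = 25.75.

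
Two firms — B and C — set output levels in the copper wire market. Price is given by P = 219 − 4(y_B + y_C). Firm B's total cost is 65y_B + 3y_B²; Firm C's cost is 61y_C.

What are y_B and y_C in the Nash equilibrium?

Firm B's profit: π = y_B(219 − 4(y_B + y_C)) − 65y_B − 3y_B².
∂π/∂y_B = 154 − 14y_B − 4y_C = 0, so y_B = 11 − (2/7)y_C.
For C: ∂π/∂y_C = 158 − 8y_C − 4y_B = 0 ⇒ y_C = 19.75 − 0.5y_B.
Solving the two reaction functions simultaneously: (1 − (−2/7)(−0.5))y_B = 11 − (2/7)·19.75, so (6/7)y_B = 75/14 and y_B = 6.25.
Then y_C = 19.75 − 0.5·6.25 = 16.625.

6.25, 16.625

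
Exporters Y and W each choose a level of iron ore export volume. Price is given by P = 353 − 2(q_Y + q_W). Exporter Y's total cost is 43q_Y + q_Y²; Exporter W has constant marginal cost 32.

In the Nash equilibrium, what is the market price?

162.6

Exporter Y's profit: π = q_Y(353 − 2(q_Y + q_W)) − 43q_Y − q_Y².
∂π/∂q_Y = 310 − 6q_Y − 2q_W = 0, so q_Y = 155/3 − (1/3)q_W.
For W: ∂π/∂q_W = 321 − 4q_W − 2q_Y = 0 ⇒ q_W = 80.25 − 0.5q_Y.
Solving the two reaction functions simultaneously: (1 − (−1/3)(−0.5))q_Y = 155/3 − (1/3)·80.25, so (5/6)q_Y = 299/12 and q_Y = 29.9.
Then q_W = 80.25 − 0.5·29.9 = 65.3.
Equilibrium price: P = 353 − 2·95.2 = 162.6.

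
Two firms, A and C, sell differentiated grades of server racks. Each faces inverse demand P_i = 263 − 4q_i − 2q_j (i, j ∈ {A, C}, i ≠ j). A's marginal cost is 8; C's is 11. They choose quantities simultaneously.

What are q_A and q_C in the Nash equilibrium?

Firm A's profit: π = q_A(263 − 4q_A − 2q_C) − 8q_A.
∂π/∂q_A = 255 − 8q_A − 2q_C = 0 ⇒ q_A = 31.875 − 0.25q_C.
Similarly q_C = 31.5 − 0.25q_A.
Substituting the second reaction function into the first: q_A = 31.875 − 0.25(31.5 − 0.25q_A), which gives 0.9375q_A = 24 ⇒ q_A = 25.6.
Then q_C = 31.5 − 0.25·25.6 = 25.1.

25.6, 25.1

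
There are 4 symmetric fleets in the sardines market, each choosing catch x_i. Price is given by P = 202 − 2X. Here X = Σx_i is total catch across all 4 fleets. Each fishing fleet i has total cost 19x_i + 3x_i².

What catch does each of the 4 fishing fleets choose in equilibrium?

11.4375

A representative fishing fleet's profit is π_i = x_i(202 − 2X) − 19x_i − 3x_i², with X = x_i + Σ_{j≠i} x_j.
First-order condition: 183 − 10x_i − 2Σ_{j≠i} x_j = 0.
With identical fishing fleets, set every x_j = x: then 183 − 10x − 6x = 0, i.e. x = 183/16 = 11.4375.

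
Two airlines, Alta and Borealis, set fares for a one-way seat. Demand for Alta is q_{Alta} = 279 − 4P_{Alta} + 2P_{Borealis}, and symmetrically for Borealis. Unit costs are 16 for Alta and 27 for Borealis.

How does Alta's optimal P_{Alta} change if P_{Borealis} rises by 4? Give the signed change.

1

Alta's profit: π = (P_{Alta} − 16)(279 − 4P_{Alta} + 2P_{Borealis}).
∂π/∂P_{Alta} = 343 − 8P_{Alta} + 2P_{Borealis} = 0 ⇒ P_{Alta} = 42.875 + 0.25P_{Borealis}.
The reaction-function slope is 0.25, so a 4-unit rise in P_{Borealis} moves P_{Alta} by 0.25 × 4 = 1. Alta's best response rises — the actions are strategic complements.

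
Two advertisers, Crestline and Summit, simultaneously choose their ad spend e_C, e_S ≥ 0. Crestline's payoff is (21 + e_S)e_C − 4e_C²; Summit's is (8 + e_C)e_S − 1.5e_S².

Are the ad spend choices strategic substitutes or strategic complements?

Expanding Crestline's payoff: 21e_C + e_Se_C − 4e_C².
∂π/∂e_C = 21 + e_S − 8e_C = 0, so e_C = 2.625 + 0.125e_S.
The best-response slope de_C/de_S = 0.125 > 0: the reaction function is upward-sloping, so the choices are strategic complements.

strategic complements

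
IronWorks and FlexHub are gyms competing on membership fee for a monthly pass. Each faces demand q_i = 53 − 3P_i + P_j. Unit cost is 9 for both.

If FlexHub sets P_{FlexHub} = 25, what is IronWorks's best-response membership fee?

17.5

IronWorks's profit: π = (P_{IronWorks} − 9)(53 − 3P_{IronWorks} + P_{FlexHub}).
∂π/∂P_{IronWorks} = 80 − 6P_{IronWorks} + P_{FlexHub} = 0 ⇒ P_{IronWorks} = 40/3 + (1/6)P_{FlexHub}.
At P_{FlexHub} = 25: P_{IronWorks} = 40/3 + (1/6)·25 = 17.5.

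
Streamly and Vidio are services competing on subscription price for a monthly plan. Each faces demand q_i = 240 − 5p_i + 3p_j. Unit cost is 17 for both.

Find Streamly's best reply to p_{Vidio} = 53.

Streamly's profit: π = (p_{Streamly} − 17)(240 − 5p_{Streamly} + 3p_{Vidio}).
∂π/∂p_{Streamly} = 325 − 10p_{Streamly} + 3p_{Vidio} = 0 ⇒ p_{Streamly} = 32.5 + 0.3p_{Vidio}.
At p_{Vidio} = 53: p_{Streamly} = 32.5 + 0.3·53 = 48.4.

48.4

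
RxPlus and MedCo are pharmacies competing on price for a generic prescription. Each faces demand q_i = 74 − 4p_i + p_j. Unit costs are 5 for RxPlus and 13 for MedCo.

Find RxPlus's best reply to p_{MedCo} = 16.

13.75

RxPlus's profit: π = (p_{RxPlus} − 5)(74 − 4p_{RxPlus} + p_{MedCo}).
∂π/∂p_{RxPlus} = 94 − 8p_{RxPlus} + p_{MedCo} = 0 ⇒ p_{RxPlus} = 11.75 + 0.125p_{MedCo}.
At p_{MedCo} = 16: p_{RxPlus} = 11.75 + 0.125·16 = 13.75.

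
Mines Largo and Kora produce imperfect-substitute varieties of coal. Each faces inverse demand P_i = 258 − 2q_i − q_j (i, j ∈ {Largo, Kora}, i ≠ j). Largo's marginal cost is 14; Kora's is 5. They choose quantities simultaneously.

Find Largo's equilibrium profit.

Mine Largo's profit: π = q_{Largo}(258 − 2q_{Largo} − q_{Kora}) − 14q_{Largo}.
∂π/∂q_{Largo} = 244 − 4q_{Largo} − q_{Kora} = 0 ⇒ q_{Largo} = 61 − 0.25q_{Kora}.
Similarly q_{Kora} = 63.25 − 0.25q_{Largo}.
Plugging q_{Kora} into Largo's best response: q_{Largo} = 61 − 0.25(63.25 − 0.25q_{Largo}) ⇒ 0.9375q_{Largo} = 45.1875, so q_{Largo} = 48.2.
Then q_{Kora} = 63.25 − 0.25·48.2 = 51.2.
P_{Largo} = 258 − 2·48.2 − 51.2 = 110.4.
Profit = (110.4 − 14)·48.2 = 4646.48.

4646.48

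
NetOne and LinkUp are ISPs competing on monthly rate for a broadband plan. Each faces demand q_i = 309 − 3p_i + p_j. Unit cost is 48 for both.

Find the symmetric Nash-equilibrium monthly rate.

NetOne's profit: π = (p_{NetOne} − 48)(309 − 3p_{NetOne} + p_{LinkUp}).
∂π/∂p_{NetOne} = 453 − 6p_{NetOne} + p_{LinkUp} = 0 ⇒ p_{NetOne} = 75.5 + (1/6)p_{LinkUp}.
By symmetry p_{LinkUp} = p_{NetOne}; substituting into the reaction function, (5/6)p_{NetOne} = 75.5 and p_{NetOne} = 90.6.

90.6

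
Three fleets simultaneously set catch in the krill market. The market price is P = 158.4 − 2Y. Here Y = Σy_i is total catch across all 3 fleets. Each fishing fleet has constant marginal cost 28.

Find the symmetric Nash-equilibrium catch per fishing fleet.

16.3

A representative fishing fleet's profit is π_i = y_i(158.4 − 2Y) − 28y_i, with Y = y_i + Σ_{j≠i} y_j.
First-order condition: 130.4 − 4y_i − 2Σ_{j≠i} y_j = 0.
With identical fishing fleets, set every y_j = y: then 130.4 − 4y − 4y = 0, i.e. y = 130.4/8 = 16.3.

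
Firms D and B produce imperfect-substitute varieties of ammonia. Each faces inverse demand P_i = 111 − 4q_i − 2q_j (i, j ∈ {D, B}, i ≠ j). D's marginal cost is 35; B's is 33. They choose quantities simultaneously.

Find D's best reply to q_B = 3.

8.75

Firm D's profit: π = q_D(111 − 4q_D − 2q_B) − 35q_D.
∂π/∂q_D = 76 − 8q_D − 2q_B = 0 ⇒ q_D = 9.5 − 0.25q_B.
At q_B = 3: q_D = 9.5 − 0.25·3 = 8.75.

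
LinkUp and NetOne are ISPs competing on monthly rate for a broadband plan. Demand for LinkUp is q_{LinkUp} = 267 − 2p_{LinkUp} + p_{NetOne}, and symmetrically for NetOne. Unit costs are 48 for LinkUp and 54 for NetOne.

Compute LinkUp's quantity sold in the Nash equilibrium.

147.6

LinkUp's profit: π = (p_{LinkUp} − 48)(267 − 2p_{LinkUp} + p_{NetOne}).
∂π/∂p_{LinkUp} = 363 − 4p_{LinkUp} + p_{NetOne} = 0 ⇒ p_{LinkUp} = 90.75 + 0.25p_{NetOne}.
Similarly p_{NetOne} = 93.75 + 0.25p_{LinkUp}.
Solving the two reaction functions simultaneously: (1 − (0.25)(0.25))p_{LinkUp} = 90.75 + 0.25·93.75, so 0.9375p_{LinkUp} = 114.1875 and p_{LinkUp} = 121.8.
Then p_{NetOne} = 93.75 + 0.25·121.8 = 124.2.
q_{LinkUp} = 267 − 2·121.8 + 124.2 = 147.6.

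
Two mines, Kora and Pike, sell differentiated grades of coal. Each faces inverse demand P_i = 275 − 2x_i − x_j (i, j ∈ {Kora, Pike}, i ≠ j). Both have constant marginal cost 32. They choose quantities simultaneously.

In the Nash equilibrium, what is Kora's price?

129.2

Mine Kora's profit: π = x_{Kora}(275 − 2x_{Kora} − x_{Pike}) − 32x_{Kora}.
∂π/∂x_{Kora} = 243 − 4x_{Kora} − x_{Pike} = 0 ⇒ x_{Kora} = 60.75 − 0.25x_{Pike}.
The game is symmetric, so in equilibrium x_{Pike} = x_{Kora}: the reaction function gives 1.25x_{Kora} = 60.75, hence x_{Kora} = 48.6.
P_{Kora} = 275 − 2·48.6 − 48.6 = 129.2.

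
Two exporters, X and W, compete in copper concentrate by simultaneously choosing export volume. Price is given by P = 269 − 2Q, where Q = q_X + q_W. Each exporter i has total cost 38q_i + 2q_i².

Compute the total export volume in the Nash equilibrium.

Exporter X's profit: π = q_X(269 − 2(q_X + q_W)) − 38q_X − 2q_X².
∂π/∂q_X = 231 − 8q_X − 2q_W = 0, so q_X = 28.875 − 0.25q_W.
The game is symmetric, so in equilibrium q_W = q_X: the reaction function gives 1.25q_X = 28.875, hence q_X = 23.1.
Total export volume: 23.1 + 23.1 = 46.2.

46.2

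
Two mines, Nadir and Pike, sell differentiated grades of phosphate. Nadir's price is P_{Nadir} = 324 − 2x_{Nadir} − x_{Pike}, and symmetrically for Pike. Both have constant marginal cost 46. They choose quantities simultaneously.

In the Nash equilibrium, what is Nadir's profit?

Mine Nadir's profit: π = x_{Nadir}(324 − 2x_{Nadir} − x_{Pike}) − 46x_{Nadir}.
∂π/∂x_{Nadir} = 278 − 4x_{Nadir} − x_{Pike} = 0 ⇒ x_{Nadir} = 69.5 − 0.25x_{Pike}.
By symmetry x_{Pike} = x_{Nadir}; substituting into the reaction function, 1.25x_{Nadir} = 69.5 and x_{Nadir} = 55.6.
P_{Nadir} = 324 − 2·55.6 − 55.6 = 157.2.
Profit = (157.2 − 46)·55.6 = 6182.72.

6182.72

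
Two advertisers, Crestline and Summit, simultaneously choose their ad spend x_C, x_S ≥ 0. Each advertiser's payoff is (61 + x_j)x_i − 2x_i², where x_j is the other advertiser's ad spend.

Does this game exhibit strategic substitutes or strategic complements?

strategic complements

Crestline's payoff is (61 + x_S)x_C − 2x_C².
∂π/∂x_C = 61 + x_S − 4x_C = 0, so x_C = 15.25 + 0.25x_S.
The best-response slope dx_C/dx_S = 0.25 > 0: the reaction function is upward-sloping, so the choices are strategic complements.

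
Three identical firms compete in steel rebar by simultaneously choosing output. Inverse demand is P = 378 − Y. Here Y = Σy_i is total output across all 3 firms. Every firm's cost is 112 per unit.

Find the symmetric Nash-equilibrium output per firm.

A representative firm's profit is π_i = y_i(378 − Y) − 112y_i, with Y = y_i + Σ_{j≠i} y_j.
First-order condition: 266 − 2y_i − Σ_{j≠i} y_j = 0.
In a symmetric equilibrium every firm chooses the same y, so Σ_{j≠i} y_j = 2y. The condition becomes 266 − 4y = 0, giving y = 266/4 = 66.5.

66.5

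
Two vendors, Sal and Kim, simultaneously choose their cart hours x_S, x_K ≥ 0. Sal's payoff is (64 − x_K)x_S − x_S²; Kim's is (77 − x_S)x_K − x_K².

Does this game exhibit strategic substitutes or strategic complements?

Expanding Sal's payoff: 64x_S − x_Kx_S − x_S².
∂π/∂x_S = 64 − x_K − 2x_S = 0, so x_S = 32 − 0.5x_K.
The best-response slope dx_S/dx_K = −0.5 < 0: the reaction function is downward-sloping, so the choices are strategic substitutes.

strategic substitutes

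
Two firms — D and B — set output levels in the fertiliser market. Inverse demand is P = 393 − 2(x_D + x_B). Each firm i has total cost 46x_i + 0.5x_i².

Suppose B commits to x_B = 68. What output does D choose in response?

42.2

Firm D's profit: π = x_D(393 − 2(x_D + x_B)) − 46x_D − 0.5x_D².
∂π/∂x_D = 347 − 5x_D − 2x_B = 0, so x_D = 69.4 − 0.4x_B.
At x_B = 68: x_D = 69.4 − 0.4·68 = 42.2.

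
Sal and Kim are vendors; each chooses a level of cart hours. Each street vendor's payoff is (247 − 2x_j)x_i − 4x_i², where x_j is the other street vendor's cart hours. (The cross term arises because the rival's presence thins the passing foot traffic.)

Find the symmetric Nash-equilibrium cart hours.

24.7

Sal's payoff is (247 − 2x_K)x_S − 4x_S².
∂π/∂x_S = 247 − 2x_K − 8x_S = 0, so x_S = 30.875 − 0.25x_K.
By symmetry x_K = x_S; substituting into the reaction function, 1.25x_S = 30.875 and x_S = 24.7.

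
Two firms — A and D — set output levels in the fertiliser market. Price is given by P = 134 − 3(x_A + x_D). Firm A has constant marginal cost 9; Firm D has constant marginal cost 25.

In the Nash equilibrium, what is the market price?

Firm A's profit: π = x_A(134 − 3(x_A + x_D)) − 9x_A.
∂π/∂x_A = 125 − 6x_A − 3x_D = 0, so x_A = 125/6 − 0.5x_D.
By the same steps for D: x_D = 109/6 − 0.5x_A.
Solving the two reaction functions simultaneously: (1 − (−0.5)(−0.5))x_A = 125/6 − 0.5·(109/6), so 0.75x_A = 11.75 and x_A = 47/3.
Then x_D = 109/6 − 0.5·(47/3) = 31/3.
Equilibrium price: P = 134 − 3·26 = 56.

56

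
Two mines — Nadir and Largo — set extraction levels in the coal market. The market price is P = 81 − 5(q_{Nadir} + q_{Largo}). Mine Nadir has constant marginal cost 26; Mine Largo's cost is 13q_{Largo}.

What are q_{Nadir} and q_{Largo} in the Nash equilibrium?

Mine Nadir's profit: π = q_{Nadir}(81 − 5(q_{Nadir} + q_{Largo})) − 26q_{Nadir}.
∂π/∂q_{Nadir} = 55 − 10q_{Nadir} − 5q_{Largo} = 0, so q_{Nadir} = 5.5 − 0.5q_{Largo}.
By the same steps for Largo: q_{Largo} = 6.8 − 0.5q_{Nadir}.
Solving the two reaction functions simultaneously: (1 − (−0.5)(−0.5))q_{Nadir} = 5.5 − 0.5·6.8, so 0.75q_{Nadir} = 2.1 and q_{Nadir} = 2.8.
Then q_{Largo} = 6.8 − 0.5·2.8 = 5.4.

2.8, 5.4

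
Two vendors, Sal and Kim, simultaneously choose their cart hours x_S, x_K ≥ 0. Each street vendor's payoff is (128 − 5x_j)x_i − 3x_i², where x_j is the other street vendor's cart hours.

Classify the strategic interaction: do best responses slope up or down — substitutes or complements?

Sal's payoff is (128 − 5x_K)x_S − 3x_S².
∂π/∂x_S = 128 − 5x_K − 6x_S = 0, so x_S = 64/3 − (5/6)x_K.
The best-response slope dx_S/dx_K = −5/6 < 0: the reaction function is downward-sloping, so the choices are strategic substitutes.

strategic substitutes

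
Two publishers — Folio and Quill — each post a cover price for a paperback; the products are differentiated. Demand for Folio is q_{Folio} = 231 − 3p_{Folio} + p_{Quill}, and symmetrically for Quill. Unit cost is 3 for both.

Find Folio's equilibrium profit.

Folio's profit: π = (p_{Folio} − 3)(231 − 3p_{Folio} + p_{Quill}).
∂π/∂p_{Folio} = 240 − 6p_{Folio} + p_{Quill} = 0 ⇒ p_{Folio} = 40 + (1/6)p_{Quill}.
By symmetry p_{Quill} = p_{Folio}; substituting into the reaction function, (5/6)p_{Folio} = 40 and p_{Folio} = 48.
q_{Folio} = 231 − 3·48 + 48 = 135.
Profit = (48 − 3)·135 = 6075.

6075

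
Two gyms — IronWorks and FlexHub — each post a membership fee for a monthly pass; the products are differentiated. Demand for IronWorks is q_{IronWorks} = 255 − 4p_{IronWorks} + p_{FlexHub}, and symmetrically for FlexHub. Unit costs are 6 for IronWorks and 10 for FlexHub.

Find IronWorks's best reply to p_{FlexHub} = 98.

IronWorks's profit: π = (p_{IronWorks} − 6)(255 − 4p_{IronWorks} + p_{FlexHub}).
∂π/∂p_{IronWorks} = 279 − 8p_{IronWorks} + p_{FlexHub} = 0 ⇒ p_{IronWorks} = 34.875 + 0.125p_{FlexHub}.
At p_{FlexHub} = 98: p_{IronWorks} = 34.875 + 0.125·98 = 47.125.

47.125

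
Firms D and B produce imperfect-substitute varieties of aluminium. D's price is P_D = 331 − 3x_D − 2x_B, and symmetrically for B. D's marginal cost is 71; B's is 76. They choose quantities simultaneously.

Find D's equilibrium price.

169.4375

Firm D's profit: π = x_D(331 − 3x_D − 2x_B) − 71x_D.
∂π/∂x_D = 260 − 6x_D − 2x_B = 0 ⇒ x_D = 130/3 − (1/3)x_B.
Similarly x_B = 42.5 − (1/3)x_D.
Substituting the second reaction function into the first: x_D = 130/3 − (1/3)(42.5 − (1/3)x_D), which gives (8/9)x_D = 175/6 ⇒ x_D = 32.8125.
Then x_B = 42.5 − (1/3)·32.8125 = 31.5625.
P_D = 331 − 3·32.8125 − 2·31.5625 = 169.4375.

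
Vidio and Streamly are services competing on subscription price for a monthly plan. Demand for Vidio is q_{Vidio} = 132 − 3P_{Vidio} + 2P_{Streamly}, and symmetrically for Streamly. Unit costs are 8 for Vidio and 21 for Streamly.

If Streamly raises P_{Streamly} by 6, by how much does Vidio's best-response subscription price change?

2

Vidio's profit: π = (P_{Vidio} − 8)(132 − 3P_{Vidio} + 2P_{Streamly}).
∂π/∂P_{Vidio} = 156 − 6P_{Vidio} + 2P_{Streamly} = 0 ⇒ P_{Vidio} = 26 + (1/3)P_{Streamly}.
The reaction-function slope is 1/3, so a 6-unit rise in P_{Streamly} moves P_{Vidio} by 1/3 × 6 = 2. Vidio's best response rises — the actions are strategic complements.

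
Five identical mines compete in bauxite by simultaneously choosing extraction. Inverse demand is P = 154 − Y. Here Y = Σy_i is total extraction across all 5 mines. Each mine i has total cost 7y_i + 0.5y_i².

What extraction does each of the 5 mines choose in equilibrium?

A representative mine's profit is π_i = y_i(154 − Y) − 7y_i − 0.5y_i², with Y = y_i + Σ_{j≠i} y_j.
First-order condition: 147 − 3y_i − Σ_{j≠i} y_j = 0.
With identical mines, set every y_j = y: then 147 − 3y − 4y = 0, i.e. y = 147/7 = 21.

21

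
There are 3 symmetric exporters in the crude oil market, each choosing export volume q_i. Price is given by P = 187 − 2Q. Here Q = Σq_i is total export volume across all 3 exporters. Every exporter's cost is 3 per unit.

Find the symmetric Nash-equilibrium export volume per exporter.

23

A representative exporter's profit is π_i = q_i(187 − 2Q) − 3q_i, with Q = q_i + Σ_{j≠i} q_j.
First-order condition: 184 − 4q_i − 2Σ_{j≠i} q_j = 0.
Imposing symmetry (q_j = q for all j) turns Σ_{j≠i} q_j into 2q, so 184 = 8q and q = 23.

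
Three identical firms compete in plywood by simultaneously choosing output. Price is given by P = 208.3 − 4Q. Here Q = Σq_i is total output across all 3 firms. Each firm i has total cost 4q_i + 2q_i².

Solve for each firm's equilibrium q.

A representative firm's profit is π_i = q_i(208.3 − 4Q) − 4q_i − 2q_i², with Q = q_i + Σ_{j≠i} q_j.
First-order condition: 204.3 − 12q_i − 4Σ_{j≠i} q_j = 0.
Imposing symmetry (q_j = q for all j) turns Σ_{j≠i} q_j into 2q, so 204.3 = 20q and q = 10.215.

10.215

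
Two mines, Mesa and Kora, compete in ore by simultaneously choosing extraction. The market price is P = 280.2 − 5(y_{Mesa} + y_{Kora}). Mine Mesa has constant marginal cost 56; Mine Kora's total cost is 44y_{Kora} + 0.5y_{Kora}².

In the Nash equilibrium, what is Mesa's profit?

Mine Mesa's profit: π = y_{Mesa}(280.2 − 5(y_{Mesa} + y_{Kora})) − 56y_{Mesa}.
∂π/∂y_{Mesa} = 224.2 − 10y_{Mesa} − 5y_{Kora} = 0, so y_{Mesa} = 22.42 − 0.5y_{Kora}.
For Kora: ∂π/∂y_{Kora} = 236.2 − 11y_{Kora} − 5y_{Mesa} = 0 ⇒ y_{Kora} = 1181/55 − (5/11)y_{Mesa}.
Substituting the second reaction function into the first: y_{Mesa} = 22.42 − 0.5(1181/55 − (5/11)y_{Mesa}), which gives (17/22)y_{Mesa} = 3213/275 ⇒ y_{Mesa} = 15.12.
Then y_{Kora} = 1181/55 − (5/11)·15.12 = 14.6.
Price P = 280.2 − 5·29.72 = 131.6.
Mesa's profit: (131.6 − 56)·15.12 = 1143.072.

1143.072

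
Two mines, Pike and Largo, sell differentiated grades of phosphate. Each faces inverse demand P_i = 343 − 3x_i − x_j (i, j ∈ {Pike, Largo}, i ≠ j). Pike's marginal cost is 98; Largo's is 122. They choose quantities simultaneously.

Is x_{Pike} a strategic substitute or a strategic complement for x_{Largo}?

Mine Pike's profit: π = x_{Pike}(343 − 3x_{Pike} − x_{Largo}) − 98x_{Pike}.
∂π/∂x_{Pike} = 245 − 6x_{Pike} − x_{Largo} = 0 ⇒ x_{Pike} = 245/6 − (1/6)x_{Largo}.
The best-response slope dx_{Pike}/dx_{Largo} = −1/6 < 0: the reaction function is downward-sloping, so the choices are strategic substitutes.

strategic substitutes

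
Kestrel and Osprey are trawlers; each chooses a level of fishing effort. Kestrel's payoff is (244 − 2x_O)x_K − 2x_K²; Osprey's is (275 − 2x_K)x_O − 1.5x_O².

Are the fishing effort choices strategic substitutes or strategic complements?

Expanding Kestrel's payoff: 244x_K − 2x_Ox_K − 2x_K².
∂π/∂x_K = 244 − 2x_O − 4x_K = 0, so x_K = 61 − 0.5x_O.
The best-response slope dx_K/dx_O = −0.5 < 0: the reaction function is downward-sloping, so the choices are strategic substitutes.

strategic substitutes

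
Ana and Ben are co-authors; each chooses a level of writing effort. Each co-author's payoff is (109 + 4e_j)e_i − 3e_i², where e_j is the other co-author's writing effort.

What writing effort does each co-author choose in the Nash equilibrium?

54.5

Ana's payoff is (109 + 4e_B)e_A − 3e_A².
∂π/∂e_A = 109 + 4e_B − 6e_A = 0, so e_A = 109/6 + (2/3)e_B.
Setting e_A = e_B in the reaction function: e_A = 109/6 + (2/3)e_A, so e_A = (109/6) / (1/3) = 54.5.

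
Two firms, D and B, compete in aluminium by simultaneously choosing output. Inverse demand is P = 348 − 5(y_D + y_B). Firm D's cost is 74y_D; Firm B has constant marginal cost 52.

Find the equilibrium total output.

Firm D's profit: π = y_D(348 − 5(y_D + y_B)) − 74y_D.
∂π/∂y_D = 274 − 10y_D − 5y_B = 0, so y_D = 27.4 − 0.5y_B.
By the same steps for B: y_B = 29.6 − 0.5y_D.
Solving the two reaction functions simultaneously: (1 − (−0.5)(−0.5))y_D = 27.4 − 0.5·29.6, so 0.75y_D = 12.6 and y_D = 16.8.
Then y_B = 29.6 − 0.5·16.8 = 21.2.
Total output: 16.8 + 21.2 = 38.

38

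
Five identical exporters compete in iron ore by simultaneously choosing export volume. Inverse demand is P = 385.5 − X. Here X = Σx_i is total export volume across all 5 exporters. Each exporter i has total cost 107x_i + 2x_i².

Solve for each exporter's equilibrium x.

A representative exporter's profit is π_i = x_i(385.5 − X) − 107x_i − 2x_i², with X = x_i + Σ_{j≠i} x_j.
First-order condition: 278.5 − 6x_i − Σ_{j≠i} x_j = 0.
Imposing symmetry (x_j = x for all j) turns Σ_{j≠i} x_j into 4x, so 278.5 = 10x and x = 27.85.

27.85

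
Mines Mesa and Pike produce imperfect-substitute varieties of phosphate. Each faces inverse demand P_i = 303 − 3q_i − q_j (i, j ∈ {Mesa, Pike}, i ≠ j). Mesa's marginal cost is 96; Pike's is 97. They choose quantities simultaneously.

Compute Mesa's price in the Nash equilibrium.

Mine Mesa's profit: π = q_{Mesa}(303 − 3q_{Mesa} − q_{Pike}) − 96q_{Mesa}.
∂π/∂q_{Mesa} = 207 − 6q_{Mesa} − q_{Pike} = 0 ⇒ q_{Mesa} = 34.5 − (1/6)q_{Pike}.
Similarly q_{Pike} = 103/3 − (1/6)q_{Mesa}.
Substituting the second reaction function into the first: q_{Mesa} = 34.5 − (1/6)(103/3 − (1/6)q_{Mesa}), which gives (35/36)q_{Mesa} = 259/9 ⇒ q_{Mesa} = 29.6.
Then q_{Pike} = 103/3 − (1/6)·29.6 = 29.4.
P_{Mesa} = 303 − 3·29.6 − 29.4 = 184.8.

184.8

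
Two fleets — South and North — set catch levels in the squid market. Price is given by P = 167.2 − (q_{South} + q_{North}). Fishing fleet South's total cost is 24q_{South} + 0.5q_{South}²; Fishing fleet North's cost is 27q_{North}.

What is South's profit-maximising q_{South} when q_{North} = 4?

46.4

Fishing fleet South's profit: π = q_{South}(167.2 − (q_{South} + q_{North})) − 24q_{South} − 0.5q_{South}².
∂π/∂q_{South} = 143.2 − 3q_{South} − q_{North} = 0, so q_{South} = 716/15 − (1/3)q_{North}.
At q_{North} = 4: q_{South} = 716/15 − (1/3)·4 = 46.4.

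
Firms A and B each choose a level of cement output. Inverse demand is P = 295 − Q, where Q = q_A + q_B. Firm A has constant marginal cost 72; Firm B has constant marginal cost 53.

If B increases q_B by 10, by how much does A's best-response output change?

Firm A's profit: π = q_A(295 − (q_A + q_B)) − 72q_A.
∂π/∂q_A = 223 − 2q_A − q_B = 0, so q_A = 111.5 − 0.5q_B.
The reaction-function slope is −0.5, so a 10-unit rise in q_B moves q_A by −0.5 × 10 = −5. A's best response falls — the actions are strategic substitutes.

-5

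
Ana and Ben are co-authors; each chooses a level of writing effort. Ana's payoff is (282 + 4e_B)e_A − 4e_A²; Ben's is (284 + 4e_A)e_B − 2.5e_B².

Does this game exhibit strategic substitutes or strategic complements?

Expanding Ana's payoff: 282e_A + 4e_Be_A − 4e_A².
∂π/∂e_A = 282 + 4e_B − 8e_A = 0, so e_A = 35.25 + 0.5e_B.
The best-response slope de_A/de_B = 0.5 > 0: the reaction function is upward-sloping, so the choices are strategic complements.

strategic complements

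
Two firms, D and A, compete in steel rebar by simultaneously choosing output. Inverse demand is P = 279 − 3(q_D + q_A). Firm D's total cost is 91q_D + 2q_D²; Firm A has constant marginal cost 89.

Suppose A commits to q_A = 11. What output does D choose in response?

15.5

Firm D's profit: π = q_D(279 − 3(q_D + q_A)) − 91q_D − 2q_D².
∂π/∂q_D = 188 − 10q_D − 3q_A = 0, so q_D = 18.8 − 0.3q_A.
At q_A = 11: q_D = 18.8 − 0.3·11 = 15.5.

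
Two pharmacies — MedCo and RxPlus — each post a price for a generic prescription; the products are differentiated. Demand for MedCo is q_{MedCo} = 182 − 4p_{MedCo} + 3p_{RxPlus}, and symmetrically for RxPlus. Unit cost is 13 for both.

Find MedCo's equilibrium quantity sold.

MedCo's profit: π = (p_{MedCo} − 13)(182 − 4p_{MedCo} + 3p_{RxPlus}).
∂π/∂p_{MedCo} = 234 − 8p_{MedCo} + 3p_{RxPlus} = 0 ⇒ p_{MedCo} = 29.25 + 0.375p_{RxPlus}.
Setting p_{MedCo} = p_{RxPlus} in the reaction function: p_{MedCo} = 29.25 + 0.375p_{MedCo}, so p_{MedCo} = 29.25 / 0.625 = 46.8.
q_{MedCo} = 182 − 4·46.8 + 3·46.8 = 135.2.

135.2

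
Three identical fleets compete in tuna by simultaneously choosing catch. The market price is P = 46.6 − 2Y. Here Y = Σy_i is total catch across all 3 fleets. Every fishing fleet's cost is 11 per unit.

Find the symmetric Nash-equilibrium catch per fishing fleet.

4.45

A representative fishing fleet's profit is π_i = y_i(46.6 − 2Y) − 11y_i, with Y = y_i + Σ_{j≠i} y_j.
First-order condition: 35.6 − 4y_i − 2Σ_{j≠i} y_j = 0.
In a symmetric equilibrium every fishing fleet chooses the same y, so Σ_{j≠i} y_j = 2y. The condition becomes 35.6 − 8y = 0, giving y = 35.6/8 = 4.45.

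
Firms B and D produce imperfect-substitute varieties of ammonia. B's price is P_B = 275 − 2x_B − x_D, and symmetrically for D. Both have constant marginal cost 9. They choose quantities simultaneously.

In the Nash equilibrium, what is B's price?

Firm B's profit: π = x_B(275 − 2x_B − x_D) − 9x_B.
∂π/∂x_B = 266 − 4x_B − x_D = 0 ⇒ x_B = 66.5 − 0.25x_D.
By symmetry x_D = x_B; substituting into the reaction function, 1.25x_B = 66.5 and x_B = 53.2.
P_B = 275 − 2·53.2 − 53.2 = 115.4.

115.4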